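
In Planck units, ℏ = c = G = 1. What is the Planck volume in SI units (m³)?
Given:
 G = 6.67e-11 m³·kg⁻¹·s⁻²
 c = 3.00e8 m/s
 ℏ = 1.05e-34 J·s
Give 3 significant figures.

The unique combination of the constants set to 1 with dimensions of volume is V_P = (ℏG/c³)^(3/2).
  = √(1.75e-209)
  = 4.18e-105 m³

4.18e-105 m³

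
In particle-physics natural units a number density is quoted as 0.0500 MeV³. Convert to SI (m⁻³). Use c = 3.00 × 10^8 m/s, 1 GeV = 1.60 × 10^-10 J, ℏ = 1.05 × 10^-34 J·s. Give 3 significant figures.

6.55 × 10^36 m⁻³

Number density is [L]⁻³ = [E]³/(ℏc)³.
1 GeV³ → 1/(ℏc)³ × (1 GeV in J)³ = 1.31 × 10^47 m⁻³.
Convert the energy scale: 0.0500 MeV³ = 5.00 × 10^-11 GeV³.
Result: 5.00 × 10^-11 × 1.31 × 10^47 = 6.55 × 10^36 m⁻³.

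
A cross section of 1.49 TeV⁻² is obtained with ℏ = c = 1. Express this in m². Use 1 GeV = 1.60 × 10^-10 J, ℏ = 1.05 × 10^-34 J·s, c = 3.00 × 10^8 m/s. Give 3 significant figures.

5.78 × 10^-38 m²

Area is [L]² = [E]⁻²·(ℏc)²; restore (ℏc)².
1 GeV⁻² → (ℏc)² × (1 GeV in J)⁻² = 3.88 × 10^-32 m².
Convert the energy scale: 1.49 TeV⁻² = 1.49 × 10^-6 GeV⁻².
Result: 1.49 × 10^-6 × 3.88 × 10^-32 = 5.78 × 10^-38 m².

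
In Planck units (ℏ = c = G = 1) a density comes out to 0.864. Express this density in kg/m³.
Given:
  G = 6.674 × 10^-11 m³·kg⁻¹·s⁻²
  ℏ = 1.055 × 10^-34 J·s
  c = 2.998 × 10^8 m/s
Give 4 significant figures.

One Planck density: ρ_P = c⁵/(ℏG²) = 5.154 × 10^96 kg/m³.
0.864 × 5.154 × 10^96 kg/m³ = 4.453 × 10^96 kg/m³

4.453 × 10^96 kg/m³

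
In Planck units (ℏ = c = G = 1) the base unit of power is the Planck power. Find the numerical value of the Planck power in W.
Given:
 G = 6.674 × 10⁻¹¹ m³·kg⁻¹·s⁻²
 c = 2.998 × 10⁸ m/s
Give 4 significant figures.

3.629 × 10⁵² W

P_P = c⁵/G
  = 2.422 × 10⁴² / 6.674 × 10⁻¹¹
  = 3.629 × 10⁵² W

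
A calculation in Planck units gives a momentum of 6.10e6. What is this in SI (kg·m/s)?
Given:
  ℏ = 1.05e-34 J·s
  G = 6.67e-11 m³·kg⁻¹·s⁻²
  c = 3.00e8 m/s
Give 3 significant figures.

One Planck momentum: p_P = √(ℏc³/G) = 6.52 kg·m/s.
6.10e6 × 6.52 kg·m/s = 3.98e7 kg·m/s

3.98e7 kg·m/s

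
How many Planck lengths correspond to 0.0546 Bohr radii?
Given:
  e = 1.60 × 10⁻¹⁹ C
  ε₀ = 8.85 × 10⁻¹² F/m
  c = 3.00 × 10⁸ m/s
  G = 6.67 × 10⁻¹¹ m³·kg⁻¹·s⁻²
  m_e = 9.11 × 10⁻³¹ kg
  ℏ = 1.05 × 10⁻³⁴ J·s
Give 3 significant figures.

1.78 × 10²³

Bohr radius: a₀ = 4πε₀ℏ²/(m_e e²) = 5.26 × 10⁻¹¹ m
Planck length: ℓ_P = √(ℏG/c³) = 1.61 × 10⁻³⁵ m
0.0546 × 5.26 × 10⁻¹¹ / 1.61 × 10⁻³⁵ = 1.78 × 10²³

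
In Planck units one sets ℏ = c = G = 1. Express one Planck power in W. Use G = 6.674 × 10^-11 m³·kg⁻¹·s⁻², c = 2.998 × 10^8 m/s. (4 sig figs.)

3.629 × 10^52 W

P_P = c⁵/G
  = 2.422 × 10^42 / 6.674 × 10^-11
  = 3.629 × 10^52 W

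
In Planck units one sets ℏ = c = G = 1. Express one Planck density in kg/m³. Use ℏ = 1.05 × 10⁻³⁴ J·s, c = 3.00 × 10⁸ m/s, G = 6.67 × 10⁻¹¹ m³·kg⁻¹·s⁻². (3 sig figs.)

ρ_P = c⁵/(ℏG²)
  = 2.43 × 10⁴² / 4.67 × 10⁻⁵⁵
  = 5.20 × 10⁹⁶ kg/m³

5.20 × 10⁹⁶ kg/m³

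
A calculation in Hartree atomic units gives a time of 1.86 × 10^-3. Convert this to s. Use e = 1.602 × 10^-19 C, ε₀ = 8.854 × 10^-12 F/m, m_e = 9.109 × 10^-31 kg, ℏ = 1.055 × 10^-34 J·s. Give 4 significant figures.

4.507 × 10^-20 s

One atomic unit of time: τ_au = (4πε₀)²ℏ³/(m_e e⁴) = 2.423 × 10^-17 s.
1.86 × 10^-3 × 2.423 × 10^-17 s = 4.507 × 10^-20 s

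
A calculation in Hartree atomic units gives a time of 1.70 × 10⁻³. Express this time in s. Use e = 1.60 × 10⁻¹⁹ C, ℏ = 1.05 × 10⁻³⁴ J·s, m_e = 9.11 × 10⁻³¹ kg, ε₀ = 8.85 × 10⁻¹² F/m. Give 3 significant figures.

4.08 × 10⁻²⁰ s

One atomic unit of time: τ_au = (4πε₀)²ℏ³/(m_e e⁴) = 2.40 × 10⁻¹⁷ s.
1.70 × 10⁻³ × 2.40 × 10⁻¹⁷ s = 4.08 × 10⁻²⁰ s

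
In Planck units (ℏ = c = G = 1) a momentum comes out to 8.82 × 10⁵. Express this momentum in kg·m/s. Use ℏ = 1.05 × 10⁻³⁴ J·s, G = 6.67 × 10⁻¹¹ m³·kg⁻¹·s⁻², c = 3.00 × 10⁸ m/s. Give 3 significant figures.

One Planck momentum: p_P = √(ℏc³/G) = 6.52 kg·m/s.
8.82 × 10⁵ × 6.52 kg·m/s = 5.75 × 10⁶ kg·m/s

5.75 × 10⁶ kg·m/s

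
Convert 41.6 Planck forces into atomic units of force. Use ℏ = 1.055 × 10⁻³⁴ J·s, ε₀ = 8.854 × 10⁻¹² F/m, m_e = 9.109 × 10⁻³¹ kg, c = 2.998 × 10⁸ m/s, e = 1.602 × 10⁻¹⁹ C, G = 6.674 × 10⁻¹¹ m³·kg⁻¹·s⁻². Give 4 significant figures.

6.126 × 10⁵²

Planck force: F_P = c⁴/G = 1.210 × 10⁴⁴ N
atomic unit of force: F_au = E_h/a₀ = m_e²e⁶/((4πε₀)³ℏ⁴) = 8.220 × 10⁻⁸ N
41.6 × 1.210 × 10⁴⁴ / 8.220 × 10⁻⁸ = 6.126 × 10⁵²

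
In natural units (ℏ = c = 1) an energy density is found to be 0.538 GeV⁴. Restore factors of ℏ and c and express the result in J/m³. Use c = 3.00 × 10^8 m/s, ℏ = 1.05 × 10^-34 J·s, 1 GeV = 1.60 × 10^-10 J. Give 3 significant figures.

1.13 × 10^37 J/m³

[E]/[L]³ = [E]⁴/(ℏc)³; restore (ℏc)⁻³.
1 GeV⁴ → 1/(ℏc)³ × (1 GeV in J)⁴ = 2.10 × 10^37 J/m³.
Result: 0.538 × 2.10 × 10^37 = 1.13 × 10^37 J/m³.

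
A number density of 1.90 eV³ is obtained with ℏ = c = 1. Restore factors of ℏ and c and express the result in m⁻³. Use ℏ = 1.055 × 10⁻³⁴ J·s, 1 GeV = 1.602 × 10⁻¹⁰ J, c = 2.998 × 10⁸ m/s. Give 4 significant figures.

Number density is [L]⁻³ = [E]³/(ℏc)³.
1 GeV³ → 1/(ℏc)³ × (1 GeV in J)³ = 1.299 × 10⁴⁷ m⁻³.
Convert the energy scale: 1.90 eV³ = 1.90 × 10⁻²⁷ GeV³.
Result: 1.90 × 10⁻²⁷ × 1.299 × 10⁴⁷ = 2.469 × 10²⁰ m⁻³.

2.469 × 10²⁰ m⁻³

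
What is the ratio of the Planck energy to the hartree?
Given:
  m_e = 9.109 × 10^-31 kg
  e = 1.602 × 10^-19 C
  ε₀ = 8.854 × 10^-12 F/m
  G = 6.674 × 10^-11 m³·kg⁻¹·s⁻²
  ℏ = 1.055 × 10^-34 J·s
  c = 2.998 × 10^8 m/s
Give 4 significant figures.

Planck energy: E_P = √(ℏc⁵/G) = 1.957 × 10^9 J
hartree: E_h = m_e e⁴/(4πε₀ℏ)² = 4.354 × 10^-18 J
ratio = 1.957 × 10^9 / 4.354 × 10^-18 = 4.494 × 10^26

4.494 × 10^26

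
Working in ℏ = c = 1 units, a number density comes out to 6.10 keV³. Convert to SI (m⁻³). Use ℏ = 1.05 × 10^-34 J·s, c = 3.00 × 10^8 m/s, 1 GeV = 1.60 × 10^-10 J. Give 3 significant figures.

Number density is [L]⁻³ = [E]³/(ℏc)³.
1 GeV³ → 1/(ℏc)³ × (1 GeV in J)³ = 1.31 × 10^47 m⁻³.
Convert the energy scale: 6.10 keV³ = 6.10 × 10^-18 GeV³.
Result: 6.10 × 10^-18 × 1.31 × 10^47 = 7.99 × 10^29 m⁻³.

7.99 × 10^29 m⁻³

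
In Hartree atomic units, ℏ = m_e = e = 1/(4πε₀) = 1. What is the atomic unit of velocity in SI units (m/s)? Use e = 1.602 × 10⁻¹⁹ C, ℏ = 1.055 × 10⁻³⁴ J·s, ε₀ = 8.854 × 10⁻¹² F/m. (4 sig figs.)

2.186 × 10⁶ m/s

The unique combination of the constants set to 1 with dimensions of velocity is v_au = e²/(4πε₀ℏ).
  = 2.566 × 10⁻³⁸ / 1.174 × 10⁻⁴⁴
  = 2.186 × 10⁶ m/s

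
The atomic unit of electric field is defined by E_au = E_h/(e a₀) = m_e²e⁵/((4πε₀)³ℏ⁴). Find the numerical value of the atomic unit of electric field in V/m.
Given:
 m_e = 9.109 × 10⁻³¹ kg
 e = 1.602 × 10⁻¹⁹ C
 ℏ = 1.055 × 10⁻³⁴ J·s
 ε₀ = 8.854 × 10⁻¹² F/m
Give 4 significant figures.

5.131 × 10¹¹ V/m

E_au = E_h/(e a₀) = m_e²e⁵/((4πε₀)³ℏ⁴)
E_h = 4.354 × 10⁻¹⁸ J
a₀ = 5.297 × 10⁻¹¹ m
E_h/(e·a₀) = 5.131 × 10¹¹ V/m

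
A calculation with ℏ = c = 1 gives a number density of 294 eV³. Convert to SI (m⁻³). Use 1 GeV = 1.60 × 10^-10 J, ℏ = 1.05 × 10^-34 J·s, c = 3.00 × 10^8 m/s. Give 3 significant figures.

Number density is [L]⁻³ = [E]³/(ℏc)³.
1 GeV³ → 1/(ℏc)³ × (1 GeV in J)³ = 1.31 × 10^47 m⁻³.
Convert the energy scale: 294 eV³ = 2.94 × 10^-25 GeV³.
Result: 2.94 × 10^-25 × 1.31 × 10^47 = 3.85 × 10^22 m⁻³.

3.85 × 10^22 m⁻³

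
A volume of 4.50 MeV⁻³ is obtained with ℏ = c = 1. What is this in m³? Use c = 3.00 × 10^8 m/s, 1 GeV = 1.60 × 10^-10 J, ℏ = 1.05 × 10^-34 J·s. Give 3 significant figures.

3.43 × 10^-38 m³

Volume is [L]³ = [E]⁻³·(ℏc)³.
1 GeV⁻³ → (ℏc)³ × (1 GeV in J)⁻³ = 7.63 × 10^-48 m³.
Convert the energy scale: 4.50 MeV⁻³ = 4.50 × 10^9 GeV⁻³.
Result: 4.50 × 10^9 × 7.63 × 10^-48 = 3.43 × 10^-38 m³.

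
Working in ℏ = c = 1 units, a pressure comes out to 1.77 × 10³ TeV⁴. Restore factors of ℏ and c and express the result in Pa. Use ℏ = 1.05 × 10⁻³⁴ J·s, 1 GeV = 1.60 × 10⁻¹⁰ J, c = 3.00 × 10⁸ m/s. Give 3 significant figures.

3.71 × 10⁵² Pa

Pressure is [E]/[L]³ = [E]⁴/(ℏc)³.
1 GeV⁴ → 1/(ℏc)³ × (1 GeV in J)⁴ = 2.10 × 10³⁷ Pa.
Convert the energy scale: 1.77 × 10³ TeV⁴ = 1.77 × 10¹⁵ GeV⁴.
Result: 1.77 × 10¹⁵ × 2.10 × 10³⁷ = 3.71 × 10⁵² Pa.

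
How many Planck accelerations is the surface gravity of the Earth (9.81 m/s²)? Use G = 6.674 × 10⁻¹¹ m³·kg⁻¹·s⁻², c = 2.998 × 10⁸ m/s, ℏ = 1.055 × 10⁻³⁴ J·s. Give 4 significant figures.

1.764 × 10⁻⁵¹

Planck acceleration: a_P = √(c⁷/(ℏG)) = 5.560 × 10⁵¹ m/s².
9.81 / 5.560 × 10⁵¹ = 1.764 × 10⁻⁵¹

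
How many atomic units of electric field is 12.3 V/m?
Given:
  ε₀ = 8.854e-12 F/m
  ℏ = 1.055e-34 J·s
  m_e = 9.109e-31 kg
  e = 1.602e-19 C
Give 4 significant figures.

2.397e-11

atomic unit of electric field: E_au = E_h/(e a₀) = m_e²e⁵/((4πε₀)³ℏ⁴) = 5.131e11 V/m.
12.3 / 5.131e11 = 2.397e-11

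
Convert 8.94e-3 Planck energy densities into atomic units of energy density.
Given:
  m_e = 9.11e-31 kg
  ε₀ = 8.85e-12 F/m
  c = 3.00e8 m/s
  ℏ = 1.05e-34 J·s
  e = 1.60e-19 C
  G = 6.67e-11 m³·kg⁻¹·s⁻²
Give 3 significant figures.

Planck energy density: u_P = c⁷/(ℏG²) = 4.68e113 J/m³
atomic unit of energy density: u_au = E_h/a₀³ = m_e⁴e¹⁰/((4πε₀)⁵ℏ⁸) = 3.01e13 J/m³
8.94e-3 × 4.68e113 / 3.01e13 = 1.39e98

1.39e98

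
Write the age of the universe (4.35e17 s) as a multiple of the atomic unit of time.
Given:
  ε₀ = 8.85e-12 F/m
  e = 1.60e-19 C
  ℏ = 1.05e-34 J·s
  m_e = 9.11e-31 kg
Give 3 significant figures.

1.81e34

atomic unit of time: τ_au = (4πε₀)²ℏ³/(m_e e⁴) = 2.40e-17 s.
4.35e17 / 2.40e-17 = 1.81e34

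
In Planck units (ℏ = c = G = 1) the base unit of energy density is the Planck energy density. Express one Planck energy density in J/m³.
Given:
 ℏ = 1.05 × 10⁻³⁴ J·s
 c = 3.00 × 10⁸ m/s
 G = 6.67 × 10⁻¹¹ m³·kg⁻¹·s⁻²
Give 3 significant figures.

u_P = c⁷/(ℏG²)
  = 2.19 × 10⁵⁹ / 4.67 × 10⁻⁵⁵
  = 4.68 × 10¹¹³ J/m³

4.68 × 10¹¹³ J/m³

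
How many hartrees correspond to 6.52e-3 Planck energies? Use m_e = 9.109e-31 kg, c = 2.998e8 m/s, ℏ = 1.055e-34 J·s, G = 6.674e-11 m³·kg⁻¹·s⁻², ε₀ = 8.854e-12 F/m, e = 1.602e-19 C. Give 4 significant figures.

2.930e24

Planck energy: E_P = √(ℏc⁵/G) = 1.957e9 J
hartree: E_h = m_e e⁴/(4πε₀ℏ)² = 4.354e-18 J
6.52e-3 × 1.957e9 / 4.354e-18 = 2.930e24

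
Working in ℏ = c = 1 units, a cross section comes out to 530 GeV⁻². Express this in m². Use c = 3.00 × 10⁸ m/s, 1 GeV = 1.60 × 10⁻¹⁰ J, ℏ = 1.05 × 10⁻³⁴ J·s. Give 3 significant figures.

2.05 × 10⁻²⁹ m²

Area is [L]² = [E]⁻²·(ℏc)²; restore (ℏc)².
1 GeV⁻² → (ℏc)² × (1 GeV in J)⁻² = 3.88 × 10⁻³² m².
Result: 530 × 3.88 × 10⁻³² = 2.05 × 10⁻²⁹ m².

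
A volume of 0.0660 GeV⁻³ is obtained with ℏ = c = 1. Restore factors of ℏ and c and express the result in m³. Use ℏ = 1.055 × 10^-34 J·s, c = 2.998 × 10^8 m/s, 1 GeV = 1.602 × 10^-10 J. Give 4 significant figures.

Volume is [L]³ = [E]⁻³·(ℏc)³.
1 GeV⁻³ → (ℏc)³ × (1 GeV in J)⁻³ = 7.696 × 10^-48 m³.
Result: 0.0660 × 7.696 × 10^-48 = 5.079 × 10^-49 m³.

5.079 × 10^-49 m³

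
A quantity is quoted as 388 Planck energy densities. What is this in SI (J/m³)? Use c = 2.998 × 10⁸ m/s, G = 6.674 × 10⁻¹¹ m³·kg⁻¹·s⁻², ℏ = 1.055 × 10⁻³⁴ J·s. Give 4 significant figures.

One Planck energy density: u_P = c⁷/(ℏG²) = 4.632 × 10¹¹³ J/m³.
388 × 4.632 × 10¹¹³ J/m³ = 1.797 × 10¹¹⁶ J/m³

1.797 × 10¹¹⁶ J/m³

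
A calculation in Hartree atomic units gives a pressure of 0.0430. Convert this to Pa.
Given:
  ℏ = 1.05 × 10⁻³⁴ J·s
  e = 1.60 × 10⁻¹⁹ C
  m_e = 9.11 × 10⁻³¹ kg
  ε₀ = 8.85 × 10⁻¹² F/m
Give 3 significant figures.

One atomic unit of pressure: P_au = E_h/a₀³ = m_e⁴e¹⁰/((4πε₀)⁵ℏ⁸) = 3.01 × 10¹³ Pa.
0.0430 × 3.01 × 10¹³ Pa = 1.30 × 10¹² Pa

1.30 × 10¹² Pa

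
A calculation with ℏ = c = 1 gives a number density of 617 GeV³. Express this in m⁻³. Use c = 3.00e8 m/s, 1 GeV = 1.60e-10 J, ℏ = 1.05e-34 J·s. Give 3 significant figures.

8.09e49 m⁻³

Number density is [L]⁻³ = [E]³/(ℏc)³.
1 GeV³ → 1/(ℏc)³ × (1 GeV in J)³ = 1.31e47 m⁻³.
Result: 617 × 1.31e47 = 8.09e49 m⁻³.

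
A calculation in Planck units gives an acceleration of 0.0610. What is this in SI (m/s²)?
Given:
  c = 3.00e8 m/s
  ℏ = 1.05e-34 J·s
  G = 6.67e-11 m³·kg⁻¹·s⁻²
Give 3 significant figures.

3.41e50 m/s²

One Planck acceleration: a_P = √(c⁷/(ℏG)) = 5.59e51 m/s².
0.0610 × 5.59e51 m/s² = 3.41e50 m/s²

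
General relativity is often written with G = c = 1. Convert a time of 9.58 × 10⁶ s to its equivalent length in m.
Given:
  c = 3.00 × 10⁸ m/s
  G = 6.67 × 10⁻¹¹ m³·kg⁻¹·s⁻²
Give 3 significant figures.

2.87 × 10¹⁵ m

Time → length via c.
9.58 × 10⁶ s × (c) = 2.87 × 10¹⁵ m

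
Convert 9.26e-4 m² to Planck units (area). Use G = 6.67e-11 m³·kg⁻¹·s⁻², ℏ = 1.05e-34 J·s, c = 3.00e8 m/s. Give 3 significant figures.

3.57e66

Planck area: A_P = ℏG/c³ = 2.59e-70 m².
9.26e-4 / 2.59e-70 = 3.57e66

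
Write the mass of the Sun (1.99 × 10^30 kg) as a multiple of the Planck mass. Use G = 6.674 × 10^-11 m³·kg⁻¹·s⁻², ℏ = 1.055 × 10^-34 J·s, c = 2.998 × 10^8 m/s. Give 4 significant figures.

9.141 × 10^37

Planck mass: m_P = √(ℏc/G) = 2.177 × 10^-8 kg.
1.99 × 10^30 / 2.177 × 10^-8 = 9.141 × 10^37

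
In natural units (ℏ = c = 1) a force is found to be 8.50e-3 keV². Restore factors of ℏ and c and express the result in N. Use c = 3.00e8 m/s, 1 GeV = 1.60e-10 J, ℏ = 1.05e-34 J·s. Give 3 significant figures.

6.91e-9 N

Force is [E]/[L] = [E]²/(ℏc); restore (ℏc)⁻¹.
1 GeV² → 1/(ℏc) × (1 GeV in J)² = 8.13e5 N.
Convert the energy scale: 8.50e-3 keV² = 8.50e-15 GeV².
Result: 8.50e-15 × 8.13e5 = 6.91e-9 N.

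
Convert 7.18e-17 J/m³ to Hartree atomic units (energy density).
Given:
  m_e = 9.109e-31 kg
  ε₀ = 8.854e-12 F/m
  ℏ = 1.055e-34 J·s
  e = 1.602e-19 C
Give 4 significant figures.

2.451e-30

atomic unit of energy density: u_au = E_h/a₀³ = m_e⁴e¹⁰/((4πε₀)⁵ℏ⁸) = 2.929e13 J/m³.
7.18e-17 / 2.929e13 = 2.451e-30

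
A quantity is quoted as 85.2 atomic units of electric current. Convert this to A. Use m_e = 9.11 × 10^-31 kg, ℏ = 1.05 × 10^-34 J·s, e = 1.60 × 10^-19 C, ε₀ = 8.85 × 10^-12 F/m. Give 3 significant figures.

0.568 A

One atomic unit of electric current: I_au = e E_h/ℏ = m_e e⁵/((4πε₀)²ℏ³) = 6.67 × 10^-3 A.
85.2 × 6.67 × 10^-3 A = 0.568 A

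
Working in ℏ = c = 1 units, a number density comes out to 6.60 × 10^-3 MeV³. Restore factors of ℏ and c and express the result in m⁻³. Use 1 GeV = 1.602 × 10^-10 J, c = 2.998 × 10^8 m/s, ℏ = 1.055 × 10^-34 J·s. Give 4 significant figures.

Number density is [L]⁻³ = [E]³/(ℏc)³.
1 GeV³ → 1/(ℏc)³ × (1 GeV in J)³ = 1.299 × 10^47 m⁻³.
Convert the energy scale: 6.60 × 10^-3 MeV³ = 6.60 × 10^-12 GeV³.
Result: 6.60 × 10^-12 × 1.299 × 10^47 = 8.576 × 10^35 m⁻³.

8.576 × 10^35 m⁻³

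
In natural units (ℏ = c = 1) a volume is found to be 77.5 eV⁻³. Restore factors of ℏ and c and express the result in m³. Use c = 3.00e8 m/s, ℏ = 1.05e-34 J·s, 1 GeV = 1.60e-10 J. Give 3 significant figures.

Volume is [L]³ = [E]⁻³·(ℏc)³.
1 GeV⁻³ → (ℏc)³ × (1 GeV in J)⁻³ = 7.63e-48 m³.
Convert the energy scale: 77.5 eV⁻³ = 7.75e28 GeV⁻³.
Result: 7.75e28 × 7.63e-48 = 5.91e-19 m³.

5.91e-19 m³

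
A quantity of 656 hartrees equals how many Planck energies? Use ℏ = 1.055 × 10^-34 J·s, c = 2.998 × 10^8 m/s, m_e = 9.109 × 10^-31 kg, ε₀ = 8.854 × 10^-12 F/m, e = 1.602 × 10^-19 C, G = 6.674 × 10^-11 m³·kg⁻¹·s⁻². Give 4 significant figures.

1.460 × 10^-24

hartree: E_h = m_e e⁴/(4πε₀ℏ)² = 4.354 × 10^-18 J
Planck energy: E_P = √(ℏc⁵/G) = 1.957 × 10^9 J
656 × 4.354 × 10^-18 / 1.957 × 10^9 = 1.460 × 10^-24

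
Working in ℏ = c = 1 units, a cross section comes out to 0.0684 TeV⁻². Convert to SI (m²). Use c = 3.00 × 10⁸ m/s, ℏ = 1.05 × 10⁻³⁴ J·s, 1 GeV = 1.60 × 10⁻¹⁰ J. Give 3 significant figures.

2.65 × 10⁻³⁹ m²

Area is [L]² = [E]⁻²·(ℏc)²; restore (ℏc)².
1 GeV⁻² → (ℏc)² × (1 GeV in J)⁻² = 3.88 × 10⁻³² m².
Convert the energy scale: 0.0684 TeV⁻² = 6.84 × 10⁻⁸ GeV⁻².
Result: 6.84 × 10⁻⁸ × 3.88 × 10⁻³² = 2.65 × 10⁻³⁹ m².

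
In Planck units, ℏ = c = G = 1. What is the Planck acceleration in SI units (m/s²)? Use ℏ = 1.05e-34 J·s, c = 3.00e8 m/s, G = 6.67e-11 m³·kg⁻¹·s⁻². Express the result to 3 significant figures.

The unique combination of the constants set to 1 with dimensions of acceleration is a_P = √(c⁷/(ℏG)).
  = √(3.12e103)
  = 5.59e51 m/s²

5.59e51 m/s²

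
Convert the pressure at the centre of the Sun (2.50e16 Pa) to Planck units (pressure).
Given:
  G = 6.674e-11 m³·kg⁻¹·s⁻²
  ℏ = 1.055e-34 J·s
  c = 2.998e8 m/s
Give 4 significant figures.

Planck pressure: p_P = c⁷/(ℏG²) = 4.632e113 Pa.
2.50e16 / 4.632e113 = 5.397e-98

5.397e-98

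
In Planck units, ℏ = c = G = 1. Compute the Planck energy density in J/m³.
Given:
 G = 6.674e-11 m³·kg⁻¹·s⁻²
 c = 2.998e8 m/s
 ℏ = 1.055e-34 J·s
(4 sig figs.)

4.632e113 J/m³

From ℏ = c = G = 1 the energy density scale is u_P = c⁷/(ℏG²).
  = 2.177e59 / 4.699e-55
  = 4.632e113 J/m³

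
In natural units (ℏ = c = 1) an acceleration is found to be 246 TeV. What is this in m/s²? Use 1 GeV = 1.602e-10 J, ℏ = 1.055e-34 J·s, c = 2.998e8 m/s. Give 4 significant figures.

1.120e38 m/s²

Acceleration is [L]/[T]² = c·[E]/ℏ.
1 GeV → c/ℏ × (1 GeV in J) = 4.552e32 m/s².
Convert the energy scale: 246 TeV = 2.46e5 GeV.
Result: 2.46e5 × 4.552e32 = 1.120e38 m/s².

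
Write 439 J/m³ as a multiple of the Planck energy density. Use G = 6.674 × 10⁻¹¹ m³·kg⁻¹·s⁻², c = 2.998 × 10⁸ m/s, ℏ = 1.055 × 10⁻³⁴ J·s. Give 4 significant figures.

Planck energy density: u_P = c⁷/(ℏG²) = 4.632 × 10¹¹³ J/m³.
439 / 4.632 × 10¹¹³ = 9.477 × 10⁻¹¹²

9.477 × 10⁻¹¹²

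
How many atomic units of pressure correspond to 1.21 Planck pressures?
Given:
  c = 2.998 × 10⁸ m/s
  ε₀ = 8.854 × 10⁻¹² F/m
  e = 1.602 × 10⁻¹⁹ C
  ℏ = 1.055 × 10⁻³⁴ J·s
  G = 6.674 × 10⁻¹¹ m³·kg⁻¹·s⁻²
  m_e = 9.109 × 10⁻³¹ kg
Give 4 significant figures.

Planck pressure: p_P = c⁷/(ℏG²) = 4.632 × 10¹¹³ Pa
atomic unit of pressure: P_au = E_h/a₀³ = m_e⁴e¹⁰/((4πε₀)⁵ℏ⁸) = 2.929 × 10¹³ Pa
1.21 × 4.632 × 10¹¹³ / 2.929 × 10¹³ = 1.914 × 10¹⁰⁰

1.914 × 10¹⁰⁰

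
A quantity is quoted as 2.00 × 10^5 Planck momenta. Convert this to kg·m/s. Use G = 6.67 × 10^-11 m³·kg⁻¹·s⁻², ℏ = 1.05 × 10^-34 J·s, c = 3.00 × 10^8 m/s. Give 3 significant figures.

One Planck momentum: p_P = √(ℏc³/G) = 6.52 kg·m/s.
2.00 × 10^5 × 6.52 kg·m/s = 1.30 × 10^6 kg·m/s

1.30 × 10^6 kg·m/s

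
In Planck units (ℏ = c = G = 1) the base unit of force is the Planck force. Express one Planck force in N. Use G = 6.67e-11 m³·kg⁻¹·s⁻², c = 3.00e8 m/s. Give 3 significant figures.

F_P = c⁴/G
  = 8.10e33 / 6.67e-11
  = 1.21e44 N

1.21e44 N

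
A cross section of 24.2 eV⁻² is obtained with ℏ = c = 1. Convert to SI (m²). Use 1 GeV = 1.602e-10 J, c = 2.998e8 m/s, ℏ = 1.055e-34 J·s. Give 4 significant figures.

9.433e-13 m²

Area is [L]² = [E]⁻²·(ℏc)²; restore (ℏc)².
1 GeV⁻² → (ℏc)² × (1 GeV in J)⁻² = 3.898e-32 m².
Convert the energy scale: 24.2 eV⁻² = 2.42e19 GeV⁻².
Result: 2.42e19 × 3.898e-32 = 9.433e-13 m².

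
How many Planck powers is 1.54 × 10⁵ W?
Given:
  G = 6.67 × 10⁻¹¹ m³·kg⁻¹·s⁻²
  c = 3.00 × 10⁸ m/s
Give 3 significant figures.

Planck power: P_P = c⁵/G = 3.64 × 10⁵² W.
1.54 × 10⁵ / 3.64 × 10⁵² = 4.23 × 10⁻⁴⁸

4.23 × 10⁻⁴⁸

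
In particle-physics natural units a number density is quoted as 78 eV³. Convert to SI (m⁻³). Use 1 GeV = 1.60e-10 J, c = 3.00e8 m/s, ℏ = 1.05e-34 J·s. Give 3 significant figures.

1.02e22 m⁻³

Number density is [L]⁻³ = [E]³/(ℏc)³.
1 GeV³ → 1/(ℏc)³ × (1 GeV in J)³ = 1.31e47 m⁻³.
Convert the energy scale: 78 eV³ = 7.80e-26 GeV³.
Result: 7.80e-26 × 1.31e47 = 1.02e22 m⁻³.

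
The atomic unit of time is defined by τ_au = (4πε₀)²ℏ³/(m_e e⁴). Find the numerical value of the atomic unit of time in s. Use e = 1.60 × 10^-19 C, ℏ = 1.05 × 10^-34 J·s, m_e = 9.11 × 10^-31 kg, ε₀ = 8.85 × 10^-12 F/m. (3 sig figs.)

τ_au = (4πε₀)²ℏ³/(m_e e⁴)
E_h = 4.38 × 10^-18 J
ℏ/E_h = 2.40 × 10^-17 s

2.40 × 10^-17 s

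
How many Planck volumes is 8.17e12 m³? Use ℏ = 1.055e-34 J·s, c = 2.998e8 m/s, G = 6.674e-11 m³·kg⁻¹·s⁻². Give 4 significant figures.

Planck volume: V_P = (ℏG/c³)^(3/2) = 4.224e-105 m³.
8.17e12 / 4.224e-105 = 1.934e117

1.934e117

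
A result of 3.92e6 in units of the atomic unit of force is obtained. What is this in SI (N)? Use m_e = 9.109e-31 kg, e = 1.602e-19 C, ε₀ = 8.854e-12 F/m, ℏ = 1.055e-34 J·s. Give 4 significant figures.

0.3222 N

One atomic unit of force: F_au = E_h/a₀ = m_e²e⁶/((4πε₀)³ℏ⁴) = 8.220e-8 N.
3.92e6 × 8.220e-8 N = 0.3222 N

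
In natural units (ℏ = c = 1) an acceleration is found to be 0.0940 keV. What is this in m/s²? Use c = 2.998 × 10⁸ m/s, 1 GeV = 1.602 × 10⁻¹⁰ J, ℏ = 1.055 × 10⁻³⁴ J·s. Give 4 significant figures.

4.279 × 10²⁵ m/s²

Acceleration is [L]/[T]² = c·[E]/ℏ.
1 GeV → c/ℏ × (1 GeV in J) = 4.552 × 10³² m/s².
Convert the energy scale: 0.0940 keV = 9.40 × 10⁻⁸ GeV.
Result: 9.40 × 10⁻⁸ × 4.552 × 10³² = 4.279 × 10²⁵ m/s².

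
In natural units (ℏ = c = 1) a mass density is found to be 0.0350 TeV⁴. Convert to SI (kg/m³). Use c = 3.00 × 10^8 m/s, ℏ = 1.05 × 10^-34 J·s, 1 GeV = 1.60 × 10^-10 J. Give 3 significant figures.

Mass density is [E]/(c²[L]³) = [E]⁴/(ℏ³c⁵).
1 GeV⁴ → 1/(ℏ³c⁵) × (1 GeV in J)⁴ = 2.33 × 10^20 kg/m³.
Convert the energy scale: 0.0350 TeV⁴ = 3.50 × 10^10 GeV⁴.
Result: 3.50 × 10^10 × 2.33 × 10^20 = 8.15 × 10^30 kg/m³.

8.15 × 10^30 kg/m³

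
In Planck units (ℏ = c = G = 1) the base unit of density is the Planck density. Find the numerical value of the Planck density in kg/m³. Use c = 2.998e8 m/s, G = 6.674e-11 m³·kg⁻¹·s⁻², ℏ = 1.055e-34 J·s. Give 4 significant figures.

ρ_P = c⁵/(ℏG²)
  = 2.422e42 / 4.699e-55
  = 5.154e96 kg/m³

5.154e96 kg/m³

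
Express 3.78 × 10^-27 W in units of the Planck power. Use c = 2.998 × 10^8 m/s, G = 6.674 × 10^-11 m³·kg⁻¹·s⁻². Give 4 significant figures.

Planck power: P_P = c⁵/G = 3.629 × 10^52 W.
3.78 × 10^-27 / 3.629 × 10^52 = 1.042 × 10^-79

1.042 × 10^-79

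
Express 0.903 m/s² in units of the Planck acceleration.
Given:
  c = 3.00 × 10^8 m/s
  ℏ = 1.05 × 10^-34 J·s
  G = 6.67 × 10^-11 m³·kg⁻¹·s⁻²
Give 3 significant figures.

1.62 × 10^-52

Planck acceleration: a_P = √(c⁷/(ℏG)) = 5.59 × 10^51 m/s².
0.903 / 5.59 × 10^51 = 1.62 × 10^-52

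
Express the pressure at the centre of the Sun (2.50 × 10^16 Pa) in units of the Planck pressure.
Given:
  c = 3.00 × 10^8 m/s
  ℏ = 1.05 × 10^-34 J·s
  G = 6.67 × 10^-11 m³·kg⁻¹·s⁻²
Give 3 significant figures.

Planck pressure: p_P = c⁷/(ℏG²) = 4.68 × 10^113 Pa.
2.50 × 10^16 / 4.68 × 10^113 = 5.34 × 10^-98

5.34 × 10^-98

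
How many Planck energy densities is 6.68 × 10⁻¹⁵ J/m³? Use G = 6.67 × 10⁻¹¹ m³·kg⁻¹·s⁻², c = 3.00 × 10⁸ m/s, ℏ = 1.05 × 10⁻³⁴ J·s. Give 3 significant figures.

1.43 × 10⁻¹²⁸

Planck energy density: u_P = c⁷/(ℏG²) = 4.68 × 10¹¹³ J/m³.
6.68 × 10⁻¹⁵ / 4.68 × 10¹¹³ = 1.43 × 10⁻¹²⁸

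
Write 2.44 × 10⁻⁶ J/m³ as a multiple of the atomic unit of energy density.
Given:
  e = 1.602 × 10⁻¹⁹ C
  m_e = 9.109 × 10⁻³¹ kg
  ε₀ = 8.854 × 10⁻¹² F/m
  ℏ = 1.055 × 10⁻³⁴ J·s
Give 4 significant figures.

8.330 × 10⁻²⁰

atomic unit of energy density: u_au = E_h/a₀³ = m_e⁴e¹⁰/((4πε₀)⁵ℏ⁸) = 2.929 × 10¹³ J/m³.
2.44 × 10⁻⁶ / 2.929 × 10¹³ = 8.330 × 10⁻²⁰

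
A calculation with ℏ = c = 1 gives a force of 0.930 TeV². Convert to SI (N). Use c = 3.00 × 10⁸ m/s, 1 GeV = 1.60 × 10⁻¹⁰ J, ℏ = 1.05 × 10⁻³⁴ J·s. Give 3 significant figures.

Force is [E]/[L] = [E]²/(ℏc); restore (ℏc)⁻¹.
1 GeV² → 1/(ℏc) × (1 GeV in J)² = 8.13 × 10⁵ N.
Convert the energy scale: 0.930 TeV² = 9.30 × 10⁵ GeV².
Result: 9.30 × 10⁵ × 8.13 × 10⁵ = 7.56 × 10¹¹ N.

7.56 × 10¹¹ N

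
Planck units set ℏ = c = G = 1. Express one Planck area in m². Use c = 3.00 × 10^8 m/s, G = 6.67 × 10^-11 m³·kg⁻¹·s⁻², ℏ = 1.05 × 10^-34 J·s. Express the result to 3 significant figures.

2.59 × 10^-70 m²

The unique combination of the constants set to 1 with dimensions of area is A_P = ℏG/c³.
  = 7.00 × 10^-45 / 2.70 × 10^25
  = 2.59 × 10^-70 m²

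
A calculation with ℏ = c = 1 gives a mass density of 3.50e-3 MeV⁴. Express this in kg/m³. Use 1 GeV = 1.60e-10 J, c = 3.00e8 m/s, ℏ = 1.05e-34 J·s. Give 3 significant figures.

8.15e5 kg/m³

Mass density is [E]/(c²[L]³) = [E]⁴/(ℏ³c⁵).
1 GeV⁴ → 1/(ℏ³c⁵) × (1 GeV in J)⁴ = 2.33e20 kg/m³.
Convert the energy scale: 3.50e-3 MeV⁴ = 3.50e-15 GeV⁴.
Result: 3.50e-15 × 2.33e20 = 8.15e5 kg/m³.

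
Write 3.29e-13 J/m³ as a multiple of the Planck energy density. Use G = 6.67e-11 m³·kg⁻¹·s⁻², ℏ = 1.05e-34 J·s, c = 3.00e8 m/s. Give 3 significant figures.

7.03e-127

Planck energy density: u_P = c⁷/(ℏG²) = 4.68e113 J/m³.
3.29e-13 / 4.68e113 = 7.03e-127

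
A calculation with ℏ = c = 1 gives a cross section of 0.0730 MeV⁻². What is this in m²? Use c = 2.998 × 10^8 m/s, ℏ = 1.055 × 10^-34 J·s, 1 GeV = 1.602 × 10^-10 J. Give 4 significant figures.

Area is [L]² = [E]⁻²·(ℏc)²; restore (ℏc)².
1 GeV⁻² → (ℏc)² × (1 GeV in J)⁻² = 3.898 × 10^-32 m².
Convert the energy scale: 0.0730 MeV⁻² = 7.30 × 10^4 GeV⁻².
Result: 7.30 × 10^4 × 3.898 × 10^-32 = 2.846 × 10^-27 m².

2.846 × 10^-27 m²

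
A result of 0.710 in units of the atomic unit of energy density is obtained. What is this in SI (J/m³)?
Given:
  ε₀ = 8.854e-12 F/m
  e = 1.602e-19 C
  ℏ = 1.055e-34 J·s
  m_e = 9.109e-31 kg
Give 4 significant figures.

One atomic unit of energy density: u_au = E_h/a₀³ = m_e⁴e¹⁰/((4πε₀)⁵ℏ⁸) = 2.929e13 J/m³.
0.710 × 2.929e13 J/m³ = 2.080e13 J/m³

2.080e13 J/m³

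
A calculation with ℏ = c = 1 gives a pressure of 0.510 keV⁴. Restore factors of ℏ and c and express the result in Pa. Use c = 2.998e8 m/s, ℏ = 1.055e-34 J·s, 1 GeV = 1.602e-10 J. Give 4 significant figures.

1.062e13 Pa

Pressure is [E]/[L]³ = [E]⁴/(ℏc)³.
1 GeV⁴ → 1/(ℏc)³ × (1 GeV in J)⁴ = 2.082e37 Pa.
Convert the energy scale: 0.510 keV⁴ = 5.10e-25 GeV⁴.
Result: 5.10e-25 × 2.082e37 = 1.062e13 Pa.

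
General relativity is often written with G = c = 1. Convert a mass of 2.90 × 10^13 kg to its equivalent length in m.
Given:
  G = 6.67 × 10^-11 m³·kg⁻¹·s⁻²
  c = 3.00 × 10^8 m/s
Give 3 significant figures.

2.15 × 10^-14 m

In G = c = 1 units mass has dimensions of length; the conversion factor is G/c².
2.90 × 10^13 kg × (G/c²) = 2.15 × 10^-14 m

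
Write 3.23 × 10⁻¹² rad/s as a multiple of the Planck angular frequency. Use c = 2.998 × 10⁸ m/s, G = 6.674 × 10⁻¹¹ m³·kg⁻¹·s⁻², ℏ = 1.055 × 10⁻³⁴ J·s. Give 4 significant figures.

1.742 × 10⁻⁵⁵

Planck angular frequency: ω_P = √(c⁵/(ℏG)) = 1.855 × 10⁴³ rad/s.
3.23 × 10⁻¹² / 1.855 × 10⁴³ = 1.742 × 10⁻⁵⁵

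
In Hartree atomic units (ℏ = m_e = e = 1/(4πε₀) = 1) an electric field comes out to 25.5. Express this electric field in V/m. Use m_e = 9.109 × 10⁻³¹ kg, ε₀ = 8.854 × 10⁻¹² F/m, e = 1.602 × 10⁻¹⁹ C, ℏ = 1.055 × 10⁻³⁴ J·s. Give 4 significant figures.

1.308 × 10¹³ V/m

One atomic unit of electric field: E_au = E_h/(e a₀) = m_e²e⁵/((4πε₀)³ℏ⁴) = 5.131 × 10¹¹ V/m.
25.5 × 5.131 × 10¹¹ V/m = 1.308 × 10¹³ V/m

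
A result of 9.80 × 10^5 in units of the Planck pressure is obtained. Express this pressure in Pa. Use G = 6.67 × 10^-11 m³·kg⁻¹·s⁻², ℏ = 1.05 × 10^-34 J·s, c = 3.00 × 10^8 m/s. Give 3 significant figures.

4.59 × 10^119 Pa

One Planck pressure: p_P = c⁷/(ℏG²) = 4.68 × 10^113 Pa.
9.80 × 10^5 × 4.68 × 10^113 Pa = 4.59 × 10^119 Pa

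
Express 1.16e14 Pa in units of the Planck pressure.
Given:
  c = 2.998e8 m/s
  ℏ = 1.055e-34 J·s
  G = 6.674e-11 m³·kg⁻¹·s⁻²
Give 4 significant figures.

Planck pressure: p_P = c⁷/(ℏG²) = 4.632e113 Pa.
1.16e14 / 4.632e113 = 2.504e-100

2.504e-100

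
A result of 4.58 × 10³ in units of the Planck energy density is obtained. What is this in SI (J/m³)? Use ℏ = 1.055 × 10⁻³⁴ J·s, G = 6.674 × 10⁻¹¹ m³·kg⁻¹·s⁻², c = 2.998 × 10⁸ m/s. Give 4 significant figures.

2.122 × 10¹¹⁷ J/m³

One Planck energy density: u_P = c⁷/(ℏG²) = 4.632 × 10¹¹³ J/m³.
4.58 × 10³ × 4.632 × 10¹¹³ J/m³ = 2.122 × 10¹¹⁷ J/m³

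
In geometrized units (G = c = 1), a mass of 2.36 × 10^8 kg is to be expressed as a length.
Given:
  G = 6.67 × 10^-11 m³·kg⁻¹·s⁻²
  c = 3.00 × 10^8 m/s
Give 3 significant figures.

1.75 × 10^-19 m

In G = c = 1 units mass has dimensions of length; the conversion factor is G/c².
2.36 × 10^8 kg × (G/c²) = 1.75 × 10^-19 m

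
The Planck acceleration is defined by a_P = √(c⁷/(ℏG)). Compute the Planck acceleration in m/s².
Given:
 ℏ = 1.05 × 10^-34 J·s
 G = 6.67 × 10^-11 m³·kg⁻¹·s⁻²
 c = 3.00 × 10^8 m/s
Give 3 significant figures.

5.59 × 10^51 m/s²

a_P = √(c⁷/(ℏG))
  = √(3.12 × 10^103)
  = 5.59 × 10^51 m/s²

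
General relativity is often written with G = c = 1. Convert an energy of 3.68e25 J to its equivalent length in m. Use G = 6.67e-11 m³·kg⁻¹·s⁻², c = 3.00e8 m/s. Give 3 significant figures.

3.03e-19 m

Energy → length via G/c⁴.
3.68e25 J × (G/c⁴) = 3.03e-19 m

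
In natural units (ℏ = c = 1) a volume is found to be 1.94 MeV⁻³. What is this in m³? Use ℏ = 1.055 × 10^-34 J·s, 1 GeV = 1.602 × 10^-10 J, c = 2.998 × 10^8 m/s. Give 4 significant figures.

1.493 × 10^-38 m³

Volume is [L]³ = [E]⁻³·(ℏc)³.
1 GeV⁻³ → (ℏc)³ × (1 GeV in J)⁻³ = 7.696 × 10^-48 m³.
Convert the energy scale: 1.94 MeV⁻³ = 1.94 × 10^9 GeV⁻³.
Result: 1.94 × 10^9 × 7.696 × 10^-48 = 1.493 × 10^-38 m³.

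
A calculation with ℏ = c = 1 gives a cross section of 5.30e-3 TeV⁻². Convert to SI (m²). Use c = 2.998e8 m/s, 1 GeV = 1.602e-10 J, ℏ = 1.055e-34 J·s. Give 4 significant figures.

Area is [L]² = [E]⁻²·(ℏc)²; restore (ℏc)².
1 GeV⁻² → (ℏc)² × (1 GeV in J)⁻² = 3.898e-32 m².
Convert the energy scale: 5.30e-3 TeV⁻² = 5.30e-9 GeV⁻².
Result: 5.30e-9 × 3.898e-32 = 2.066e-40 m².

2.066e-40 m²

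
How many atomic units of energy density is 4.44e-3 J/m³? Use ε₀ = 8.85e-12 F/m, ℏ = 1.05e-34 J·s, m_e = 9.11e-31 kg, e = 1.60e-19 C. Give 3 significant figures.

1.47e-16

atomic unit of energy density: u_au = E_h/a₀³ = m_e⁴e¹⁰/((4πε₀)⁵ℏ⁸) = 3.01e13 J/m³.
4.44e-3 / 3.01e13 = 1.47e-16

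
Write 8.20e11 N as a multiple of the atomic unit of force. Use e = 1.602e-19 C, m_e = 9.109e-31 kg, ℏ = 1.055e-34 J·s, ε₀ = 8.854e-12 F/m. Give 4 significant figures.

9.976e18

atomic unit of force: F_au = E_h/a₀ = m_e²e⁶/((4πε₀)³ℏ⁴) = 8.220e-8 N.
8.20e11 / 8.220e-8 = 9.976e18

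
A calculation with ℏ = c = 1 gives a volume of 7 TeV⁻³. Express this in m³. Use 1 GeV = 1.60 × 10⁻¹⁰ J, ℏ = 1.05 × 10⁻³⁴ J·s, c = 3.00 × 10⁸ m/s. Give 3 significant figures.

Volume is [L]³ = [E]⁻³·(ℏc)³.
1 GeV⁻³ → (ℏc)³ × (1 GeV in J)⁻³ = 7.63 × 10⁻⁴⁸ m³.
Convert the energy scale: 7 TeV⁻³ = 7.00 × 10⁻⁹ GeV⁻³.
Result: 7.00 × 10⁻⁹ × 7.63 × 10⁻⁴⁸ = 5.34 × 10⁻⁵⁶ m³.

5.34 × 10⁻⁵⁶ m³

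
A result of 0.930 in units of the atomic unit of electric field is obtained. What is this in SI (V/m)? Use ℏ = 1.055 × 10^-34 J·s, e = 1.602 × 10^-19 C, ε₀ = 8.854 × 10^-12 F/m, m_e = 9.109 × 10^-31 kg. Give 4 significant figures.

4.772 × 10^11 V/m

One atomic unit of electric field: E_au = E_h/(e a₀) = m_e²e⁵/((4πε₀)³ℏ⁴) = 5.131 × 10^11 V/m.
0.930 × 5.131 × 10^11 V/m = 4.772 × 10^11 V/m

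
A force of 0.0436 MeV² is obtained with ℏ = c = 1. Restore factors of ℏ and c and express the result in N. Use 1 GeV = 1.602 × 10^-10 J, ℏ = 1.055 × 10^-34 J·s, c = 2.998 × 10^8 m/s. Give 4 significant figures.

0.03538 N

Force is [E]/[L] = [E]²/(ℏc); restore (ℏc)⁻¹.
1 GeV² → 1/(ℏc) × (1 GeV in J)² = 8.114 × 10^5 N.
Convert the energy scale: 0.0436 MeV² = 4.36 × 10^-8 GeV².
Result: 4.36 × 10^-8 × 8.114 × 10^5 = 0.03538 N.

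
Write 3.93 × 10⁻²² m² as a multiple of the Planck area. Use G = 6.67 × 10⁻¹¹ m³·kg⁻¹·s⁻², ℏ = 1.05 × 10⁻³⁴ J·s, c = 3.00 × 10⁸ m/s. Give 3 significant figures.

Planck area: A_P = ℏG/c³ = 2.59 × 10⁻⁷⁰ m².
3.93 × 10⁻²² / 2.59 × 10⁻⁷⁰ = 1.52 × 10⁴⁸

1.52 × 10⁴⁸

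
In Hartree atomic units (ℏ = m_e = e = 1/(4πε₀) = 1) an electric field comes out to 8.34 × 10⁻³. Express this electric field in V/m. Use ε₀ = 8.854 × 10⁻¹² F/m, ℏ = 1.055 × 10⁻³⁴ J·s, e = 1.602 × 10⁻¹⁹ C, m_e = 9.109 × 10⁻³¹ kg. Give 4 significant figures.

One atomic unit of electric field: E_au = E_h/(e a₀) = m_e²e⁵/((4πε₀)³ℏ⁴) = 5.131 × 10¹¹ V/m.
8.34 × 10⁻³ × 5.131 × 10¹¹ V/m = 4.279 × 10⁹ V/m

4.279 × 10⁹ V/m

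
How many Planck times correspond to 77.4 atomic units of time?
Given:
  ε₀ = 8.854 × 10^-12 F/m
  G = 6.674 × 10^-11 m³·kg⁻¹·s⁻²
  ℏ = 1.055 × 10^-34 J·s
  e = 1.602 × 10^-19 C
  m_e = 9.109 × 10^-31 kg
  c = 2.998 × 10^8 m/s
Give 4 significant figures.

3.478 × 10^28

atomic unit of time: τ_au = (4πε₀)²ℏ³/(m_e e⁴) = 2.423 × 10^-17 s
Planck time: t_P = √(ℏG/c⁵) = 5.392 × 10^-44 s
77.4 × 2.423 × 10^-17 / 5.392 × 10^-44 = 3.478 × 10^28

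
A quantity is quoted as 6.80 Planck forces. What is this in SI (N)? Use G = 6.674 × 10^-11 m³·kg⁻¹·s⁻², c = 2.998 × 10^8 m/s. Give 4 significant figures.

One Planck force: F_P = c⁴/G = 1.210 × 10^44 N.
6.80 × 1.210 × 10^44 N = 8.231 × 10^44 N

8.231 × 10^44 N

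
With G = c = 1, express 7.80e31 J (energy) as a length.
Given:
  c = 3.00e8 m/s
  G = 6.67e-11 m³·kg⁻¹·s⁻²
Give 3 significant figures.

6.42e-13 m

Energy → length via G/c⁴.
7.80e31 J × (G/c⁴) = 6.42e-13 m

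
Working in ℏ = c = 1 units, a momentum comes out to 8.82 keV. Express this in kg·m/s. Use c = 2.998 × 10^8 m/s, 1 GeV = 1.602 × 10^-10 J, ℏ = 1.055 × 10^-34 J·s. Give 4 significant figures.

Momentum is [E]/c; divide by c.
1 GeV → 1/c × (1 GeV in J) = 5.344 × 10^-19 kg·m/s.
Convert the energy scale: 8.82 keV = 8.82 × 10^-6 GeV.
Result: 8.82 × 10^-6 × 5.344 × 10^-19 = 4.713 × 10^-24 kg·m/s.

4.713 × 10^-24 kg·m/s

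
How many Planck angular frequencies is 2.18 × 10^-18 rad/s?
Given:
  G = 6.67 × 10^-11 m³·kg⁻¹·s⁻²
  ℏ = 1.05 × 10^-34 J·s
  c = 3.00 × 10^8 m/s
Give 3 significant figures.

Planck angular frequency: ω_P = √(c⁵/(ℏG)) = 1.86 × 10^43 rad/s.
2.18 × 10^-18 / 1.86 × 10^43 = 1.17 × 10^-61

1.17 × 10^-61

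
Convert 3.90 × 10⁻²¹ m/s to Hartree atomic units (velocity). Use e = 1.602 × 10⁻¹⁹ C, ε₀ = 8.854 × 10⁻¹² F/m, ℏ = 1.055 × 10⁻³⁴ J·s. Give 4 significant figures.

atomic unit of velocity: v_au = e²/(4πε₀ℏ) = 2.186 × 10⁶ m/s.
3.90 × 10⁻²¹ / 2.186 × 10⁶ = 1.784 × 10⁻²⁷

1.784 × 10⁻²⁷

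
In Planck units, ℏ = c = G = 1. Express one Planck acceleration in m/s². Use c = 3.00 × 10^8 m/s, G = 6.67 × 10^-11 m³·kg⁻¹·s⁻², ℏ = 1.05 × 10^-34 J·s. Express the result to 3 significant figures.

Dimensional analysis gives a_P = √(c⁷/(ℏG)).
  = √(3.12 × 10^103)
  = 5.59 × 10^51 m/s²

5.59 × 10^51 m/s²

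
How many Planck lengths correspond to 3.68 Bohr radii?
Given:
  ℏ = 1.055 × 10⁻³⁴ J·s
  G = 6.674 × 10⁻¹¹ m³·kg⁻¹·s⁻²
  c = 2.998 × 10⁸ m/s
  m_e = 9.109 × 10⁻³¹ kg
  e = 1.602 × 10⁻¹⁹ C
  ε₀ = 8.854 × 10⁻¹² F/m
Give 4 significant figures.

1.206 × 10²⁵

Bohr radius: a₀ = 4πε₀ℏ²/(m_e e²) = 5.297 × 10⁻¹¹ m
Planck length: ℓ_P = √(ℏG/c³) = 1.616 × 10⁻³⁵ m
3.68 × 5.297 × 10⁻¹¹ / 1.616 × 10⁻³⁵ = 1.206 × 10²⁵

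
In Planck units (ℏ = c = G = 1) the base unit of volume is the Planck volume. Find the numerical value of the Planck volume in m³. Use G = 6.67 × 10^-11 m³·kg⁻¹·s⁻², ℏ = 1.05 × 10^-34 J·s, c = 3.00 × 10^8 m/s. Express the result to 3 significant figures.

V_P = (ℏG/c³)^(3/2)
  = √(1.75 × 10^-209)
  = 4.18 × 10^-105 m³

4.18 × 10^-105 m³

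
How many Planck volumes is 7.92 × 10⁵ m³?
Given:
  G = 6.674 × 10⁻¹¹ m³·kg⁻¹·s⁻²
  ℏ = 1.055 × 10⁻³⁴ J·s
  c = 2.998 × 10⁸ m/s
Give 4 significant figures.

1.875 × 10¹¹⁰

Planck volume: V_P = (ℏG/c³)^(3/2) = 4.224 × 10⁻¹⁰⁵ m³.
7.92 × 10⁵ / 4.224 × 10⁻¹⁰⁵ = 1.875 × 10¹¹⁰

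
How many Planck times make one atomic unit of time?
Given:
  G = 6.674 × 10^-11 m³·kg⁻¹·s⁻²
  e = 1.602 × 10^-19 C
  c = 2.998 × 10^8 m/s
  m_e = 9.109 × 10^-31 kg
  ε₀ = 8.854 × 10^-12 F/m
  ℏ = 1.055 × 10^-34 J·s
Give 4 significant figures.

4.494 × 10^26

atomic unit of time: τ_au = (4πε₀)²ℏ³/(m_e e⁴) = 2.423 × 10^-17 s
Planck time: t_P = √(ℏG/c⁵) = 5.392 × 10^-44 s
ratio = 2.423 × 10^-17 / 5.392 × 10^-44 = 4.494 × 10^26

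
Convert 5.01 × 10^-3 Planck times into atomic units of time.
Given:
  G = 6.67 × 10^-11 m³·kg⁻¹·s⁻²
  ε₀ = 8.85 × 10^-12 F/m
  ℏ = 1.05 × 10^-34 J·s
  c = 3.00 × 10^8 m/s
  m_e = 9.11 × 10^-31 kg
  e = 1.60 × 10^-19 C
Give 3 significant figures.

1.12 × 10^-29

Planck time: t_P = √(ℏG/c⁵) = 5.37 × 10^-44 s
atomic unit of time: τ_au = (4πε₀)²ℏ³/(m_e e⁴) = 2.40 × 10^-17 s
5.01 × 10^-3 × 5.37 × 10^-44 / 2.40 × 10^-17 = 1.12 × 10^-29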